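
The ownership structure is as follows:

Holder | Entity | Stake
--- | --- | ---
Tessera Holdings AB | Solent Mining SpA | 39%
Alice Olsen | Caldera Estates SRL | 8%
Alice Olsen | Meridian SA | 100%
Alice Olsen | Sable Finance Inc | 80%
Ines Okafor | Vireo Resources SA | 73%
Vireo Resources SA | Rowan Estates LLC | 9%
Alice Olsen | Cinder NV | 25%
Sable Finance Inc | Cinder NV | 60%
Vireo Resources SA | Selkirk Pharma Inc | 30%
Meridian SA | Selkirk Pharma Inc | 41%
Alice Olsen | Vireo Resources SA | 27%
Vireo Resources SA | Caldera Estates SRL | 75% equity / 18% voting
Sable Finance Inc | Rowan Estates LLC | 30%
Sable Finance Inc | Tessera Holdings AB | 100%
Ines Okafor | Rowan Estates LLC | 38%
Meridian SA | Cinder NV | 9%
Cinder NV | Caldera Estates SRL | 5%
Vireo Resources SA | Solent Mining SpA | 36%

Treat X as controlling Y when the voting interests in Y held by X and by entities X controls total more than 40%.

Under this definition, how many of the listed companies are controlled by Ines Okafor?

2

Ines holds 73% of Vireo, so Ines controls Vireo.
Vireo and Ines together hold 9% + 38% = 47% of Rowan, so Ines controls Rowan.
No other company's threshold is met.
Ines controls 2 companies.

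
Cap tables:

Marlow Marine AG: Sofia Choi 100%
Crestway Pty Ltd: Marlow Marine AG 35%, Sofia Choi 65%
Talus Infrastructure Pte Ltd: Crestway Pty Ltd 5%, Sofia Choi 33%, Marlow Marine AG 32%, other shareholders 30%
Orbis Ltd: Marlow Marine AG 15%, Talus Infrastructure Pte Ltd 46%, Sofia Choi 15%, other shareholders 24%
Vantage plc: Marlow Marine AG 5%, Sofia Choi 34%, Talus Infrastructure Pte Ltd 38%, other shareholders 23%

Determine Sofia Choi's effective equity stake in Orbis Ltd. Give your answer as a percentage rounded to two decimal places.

62.20%

Sofia reaches Orbis along 6 paths.
Via Marlow: 100% × 15% = 15%.
Via Marlow → Crestway → Talus: 100% × 35% × 5% × 46% = 0.805%.
Via Crestway → Talus: 65% × 5% × 46% = 1.495%.
Via Talus: 33% × 46% = 15.18%.
Via Marlow → Talus: 100% × 32% × 46% = 14.72%.
Direct stake: 15% = 15%.
Total: 15% + 0.805% + 1.495% + 15.18% + 14.72% + 15% = 62.2%.
Rounded: 62.20%.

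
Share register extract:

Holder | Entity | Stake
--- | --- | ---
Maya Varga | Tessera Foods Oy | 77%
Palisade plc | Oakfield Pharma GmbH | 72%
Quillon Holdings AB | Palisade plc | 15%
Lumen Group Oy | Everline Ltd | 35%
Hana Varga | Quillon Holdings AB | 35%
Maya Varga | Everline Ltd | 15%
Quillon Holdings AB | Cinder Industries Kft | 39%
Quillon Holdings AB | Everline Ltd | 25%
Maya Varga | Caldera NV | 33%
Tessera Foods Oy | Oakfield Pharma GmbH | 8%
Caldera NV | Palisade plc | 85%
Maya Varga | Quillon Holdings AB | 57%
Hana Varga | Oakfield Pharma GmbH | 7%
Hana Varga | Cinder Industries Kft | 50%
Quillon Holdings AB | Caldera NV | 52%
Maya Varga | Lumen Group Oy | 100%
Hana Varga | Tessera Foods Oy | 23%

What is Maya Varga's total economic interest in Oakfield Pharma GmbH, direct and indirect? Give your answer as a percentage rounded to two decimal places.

Maya reaches Oakfield along 4 paths.
Via Quillon → Palisade: 57% × 15% × 72% = 6.156%.
Via Quillon → Caldera → Palisade: 57% × 52% × 85% × 72% = 18.13968%.
Via Caldera → Palisade: 33% × 85% × 72% = 20.196%.
Via Tessera: 77% × 8% = 6.16%.
Total: 6.156% + 18.13968% + 20.196% + 6.16% = 50.65168%.
Rounded: 50.65%.

50.65%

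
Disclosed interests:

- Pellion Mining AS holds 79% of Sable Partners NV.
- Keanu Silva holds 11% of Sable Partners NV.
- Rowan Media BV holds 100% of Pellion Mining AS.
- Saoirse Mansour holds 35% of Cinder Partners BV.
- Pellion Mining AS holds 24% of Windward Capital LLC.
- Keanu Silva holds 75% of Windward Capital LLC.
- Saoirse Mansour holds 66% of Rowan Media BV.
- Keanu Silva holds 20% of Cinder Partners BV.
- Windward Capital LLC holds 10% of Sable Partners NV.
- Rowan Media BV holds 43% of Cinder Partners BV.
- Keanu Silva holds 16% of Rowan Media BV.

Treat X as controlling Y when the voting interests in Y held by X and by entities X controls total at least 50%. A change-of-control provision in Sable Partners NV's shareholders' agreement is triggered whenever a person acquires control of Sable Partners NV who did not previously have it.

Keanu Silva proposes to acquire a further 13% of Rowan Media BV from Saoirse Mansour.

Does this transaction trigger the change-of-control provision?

No

The purchase adds only to Keanu's holdings (Saoirse's stake shrinks), so Keanu is the only person who could newly come to control Sable.
Keanu holds 75% of Windward, so Keanu controls Windward.
In Sable, Keanu's side holds only 10% + 11% = 21%, not ≥ 50%.
So before the transaction, Keanu does not control Sable.
After the purchase, Keanu's direct stake in Rowan rises to 16% + 13% = 29%, and Saoirse's stake falls to 53%.
Keanu's side now holds 29% of Rowan, not ≥ 50%, so Keanu still does not control Rowan.
After the transaction, Keanu's side holds 10% + 11% = 21% of Sable, not ≥ 50%, so Keanu still does not control Sable.
No new person acquires control, so the clause is not triggered.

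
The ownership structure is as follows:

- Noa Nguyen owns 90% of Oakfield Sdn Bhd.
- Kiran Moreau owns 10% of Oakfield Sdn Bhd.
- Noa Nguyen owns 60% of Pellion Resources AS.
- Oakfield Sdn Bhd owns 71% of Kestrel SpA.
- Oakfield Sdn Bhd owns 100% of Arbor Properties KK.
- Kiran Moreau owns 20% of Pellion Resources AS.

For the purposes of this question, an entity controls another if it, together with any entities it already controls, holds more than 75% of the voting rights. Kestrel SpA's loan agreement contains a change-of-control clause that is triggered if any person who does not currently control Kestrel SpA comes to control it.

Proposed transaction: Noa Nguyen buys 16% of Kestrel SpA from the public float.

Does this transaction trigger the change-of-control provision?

Yes

The purchase changes only Noa's holdings, so Noa is the only person who could newly come to control Kestrel.
Noa holds 90% of Oakfield, so Noa controls Oakfield.
Oakfield holds 100% of Arbor, so Noa controls Arbor.
In Kestrel, Noa's side holds only 71%, not > 75%.
So before the transaction, Noa does not control Kestrel.
After the purchase, Noa holds 16% of Kestrel directly.
Oakfield and Noa together hold 71% + 16% = 87% of Kestrel, so Noa controls Kestrel.
Noa did not control Kestrel before and does after, so the clause is triggered.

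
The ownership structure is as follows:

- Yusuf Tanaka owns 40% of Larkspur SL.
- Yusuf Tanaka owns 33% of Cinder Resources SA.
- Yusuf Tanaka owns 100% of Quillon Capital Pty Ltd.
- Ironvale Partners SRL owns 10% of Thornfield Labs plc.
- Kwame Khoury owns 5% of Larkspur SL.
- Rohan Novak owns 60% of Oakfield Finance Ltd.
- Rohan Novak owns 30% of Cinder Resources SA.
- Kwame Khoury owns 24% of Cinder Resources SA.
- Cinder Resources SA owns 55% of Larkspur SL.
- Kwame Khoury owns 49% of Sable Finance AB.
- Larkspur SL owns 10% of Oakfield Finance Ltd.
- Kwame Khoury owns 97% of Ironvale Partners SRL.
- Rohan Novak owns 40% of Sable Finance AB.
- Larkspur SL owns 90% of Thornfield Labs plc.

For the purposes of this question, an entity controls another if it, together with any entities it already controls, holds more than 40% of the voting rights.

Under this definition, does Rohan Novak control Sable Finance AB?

No

Rohan holds 60% of Oakfield, so Rohan controls Oakfield.
In Sable, Rohan's side holds only 40%, not > 40%.
So Rohan does not control Sable.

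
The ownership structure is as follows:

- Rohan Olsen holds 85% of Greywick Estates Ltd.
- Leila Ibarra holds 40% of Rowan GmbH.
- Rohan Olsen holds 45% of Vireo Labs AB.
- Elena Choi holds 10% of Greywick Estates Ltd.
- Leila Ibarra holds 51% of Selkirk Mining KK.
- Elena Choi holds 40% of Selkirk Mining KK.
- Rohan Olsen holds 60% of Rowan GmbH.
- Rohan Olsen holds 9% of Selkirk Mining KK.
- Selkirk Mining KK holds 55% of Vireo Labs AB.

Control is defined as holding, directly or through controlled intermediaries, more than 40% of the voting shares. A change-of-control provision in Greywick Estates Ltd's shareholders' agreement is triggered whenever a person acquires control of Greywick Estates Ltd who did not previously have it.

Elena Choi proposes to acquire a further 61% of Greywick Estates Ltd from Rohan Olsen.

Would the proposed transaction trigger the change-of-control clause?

Yes

The purchase adds only to Elena's holdings (Rohan's stake shrinks), so Elena is the only person who could newly come to control Greywick.
Elena's largest direct stake is 40% in Selkirk, which does not meet the threshold, so Elena controls no company.
In Greywick, Elena's side holds only 10%, not > 40%.
So before the transaction, Elena does not control Greywick.
After the purchase, Elena's direct stake in Greywick rises to 10% + 61% = 71%, and Rohan's stake falls to 24%.
Elena holds 71% of Greywick, so Elena controls Greywick.
Elena did not control Greywick before and does after, so the clause is triggered.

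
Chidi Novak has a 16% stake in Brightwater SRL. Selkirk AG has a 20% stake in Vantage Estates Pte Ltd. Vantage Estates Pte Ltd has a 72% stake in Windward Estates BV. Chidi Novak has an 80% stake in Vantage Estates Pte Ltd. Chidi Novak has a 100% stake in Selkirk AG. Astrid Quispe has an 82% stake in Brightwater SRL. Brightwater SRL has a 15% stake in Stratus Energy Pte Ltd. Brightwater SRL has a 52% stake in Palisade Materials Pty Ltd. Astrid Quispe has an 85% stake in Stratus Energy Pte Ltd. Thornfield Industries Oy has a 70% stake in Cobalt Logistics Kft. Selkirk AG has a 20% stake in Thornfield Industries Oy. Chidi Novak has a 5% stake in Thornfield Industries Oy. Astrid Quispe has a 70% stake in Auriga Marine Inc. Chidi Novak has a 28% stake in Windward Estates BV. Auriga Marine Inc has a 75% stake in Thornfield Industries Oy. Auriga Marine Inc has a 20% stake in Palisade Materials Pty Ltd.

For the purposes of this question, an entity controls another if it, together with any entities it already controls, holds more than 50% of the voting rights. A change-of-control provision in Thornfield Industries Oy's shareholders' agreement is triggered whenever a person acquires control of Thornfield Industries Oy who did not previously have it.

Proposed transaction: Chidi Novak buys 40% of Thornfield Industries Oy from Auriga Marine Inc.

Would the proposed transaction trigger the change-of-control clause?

Yes

The purchase adds only to Chidi's holdings (Auriga's stake shrinks), so Chidi is the only person who could newly come to control Thornfield.
Chidi holds 100% of Selkirk, so Chidi controls Selkirk.
Chidi and Selkirk together hold 80% + 20% = 100% of Vantage, so Chidi controls Vantage.
Vantage and Chidi together hold 72% + 28% = 100% of Windward, so Chidi controls Windward.
In Thornfield, Chidi's side holds only 20% + 5% = 25%, not > 50%.
So before the transaction, Chidi does not control Thornfield.
After the purchase, Chidi's direct stake in Thornfield rises to 5% + 40% = 45%, and Auriga's stake falls to 35%.
Selkirk and Chidi together hold 20% + 45% = 65% of Thornfield, so Chidi controls Thornfield.
Chidi did not control Thornfield before and does after, so the clause is triggered.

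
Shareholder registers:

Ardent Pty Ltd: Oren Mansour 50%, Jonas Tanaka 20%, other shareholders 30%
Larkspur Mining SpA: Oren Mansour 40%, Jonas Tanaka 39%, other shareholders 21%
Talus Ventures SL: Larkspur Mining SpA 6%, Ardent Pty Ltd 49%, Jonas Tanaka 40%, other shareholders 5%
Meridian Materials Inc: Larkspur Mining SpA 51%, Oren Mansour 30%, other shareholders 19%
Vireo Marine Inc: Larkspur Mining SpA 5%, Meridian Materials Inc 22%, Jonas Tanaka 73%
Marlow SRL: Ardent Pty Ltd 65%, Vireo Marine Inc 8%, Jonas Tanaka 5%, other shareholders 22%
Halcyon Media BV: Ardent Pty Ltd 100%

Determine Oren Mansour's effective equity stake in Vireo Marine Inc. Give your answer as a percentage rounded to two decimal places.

Oren reaches Vireo along 3 paths.
Via Larkspur: 40% × 5% = 2%.
Via Larkspur → Meridian: 40% × 51% × 22% = 4.488%.
Via Meridian: 30% × 22% = 6.6%.
Total: 2% + 4.488% + 6.6% = 13.088%.
Rounded: 13.09%.

13.09%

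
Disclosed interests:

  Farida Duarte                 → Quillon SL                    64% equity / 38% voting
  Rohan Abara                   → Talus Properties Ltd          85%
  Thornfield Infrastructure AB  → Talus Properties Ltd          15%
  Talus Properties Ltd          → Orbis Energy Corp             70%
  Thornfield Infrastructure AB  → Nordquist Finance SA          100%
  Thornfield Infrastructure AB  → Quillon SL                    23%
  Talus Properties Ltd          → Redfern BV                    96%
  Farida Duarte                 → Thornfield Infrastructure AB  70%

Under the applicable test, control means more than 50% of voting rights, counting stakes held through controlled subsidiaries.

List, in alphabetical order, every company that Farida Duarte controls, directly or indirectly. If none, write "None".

Farida holds 70% of Thornfield, so Farida controls Thornfield.
Farida and Thornfield together hold 38% + 23% = 61% of Quillon, so Farida controls Quillon.
Thornfield holds 100% of Nordquist, so Farida controls Nordquist.
No other company's threshold is met.

Nordquist Finance SA, Quillon SL, Thornfield Infrastructure AB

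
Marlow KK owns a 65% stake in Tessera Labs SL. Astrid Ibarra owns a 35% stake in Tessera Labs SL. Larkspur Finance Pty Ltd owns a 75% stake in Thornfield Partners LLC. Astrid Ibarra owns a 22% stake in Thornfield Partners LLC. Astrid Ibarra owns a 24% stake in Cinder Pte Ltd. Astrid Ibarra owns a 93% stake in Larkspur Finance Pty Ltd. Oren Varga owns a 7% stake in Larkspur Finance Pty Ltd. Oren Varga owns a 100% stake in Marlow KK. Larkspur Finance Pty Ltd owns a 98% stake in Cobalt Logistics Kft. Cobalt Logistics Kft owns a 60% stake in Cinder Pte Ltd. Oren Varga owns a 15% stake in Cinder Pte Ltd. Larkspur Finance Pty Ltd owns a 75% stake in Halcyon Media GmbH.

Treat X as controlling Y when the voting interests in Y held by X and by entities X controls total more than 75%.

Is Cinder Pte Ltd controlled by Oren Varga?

Oren holds 100% of Marlow, so Oren controls Marlow.
In Cinder, Oren's side holds only 15%, not > 75%.
So Oren does not control Cinder.

No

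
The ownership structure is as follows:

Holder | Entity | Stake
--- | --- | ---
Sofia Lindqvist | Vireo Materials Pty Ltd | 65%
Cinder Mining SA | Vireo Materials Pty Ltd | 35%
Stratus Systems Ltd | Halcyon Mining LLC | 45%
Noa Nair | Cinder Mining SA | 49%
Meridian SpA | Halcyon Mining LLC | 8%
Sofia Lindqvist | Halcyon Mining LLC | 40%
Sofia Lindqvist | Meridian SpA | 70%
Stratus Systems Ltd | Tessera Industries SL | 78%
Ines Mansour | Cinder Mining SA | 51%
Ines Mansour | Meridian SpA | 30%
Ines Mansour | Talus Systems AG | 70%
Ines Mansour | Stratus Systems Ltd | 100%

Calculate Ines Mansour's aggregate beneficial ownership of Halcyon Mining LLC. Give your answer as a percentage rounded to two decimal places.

Ines reaches Halcyon along 2 paths.
Via Meridian: 30% × 8% = 2.4%.
Via Stratus: 100% × 45% = 45%.
Total: 2.4% + 45% = 47.4%.
Rounded: 47.40%.

47.40%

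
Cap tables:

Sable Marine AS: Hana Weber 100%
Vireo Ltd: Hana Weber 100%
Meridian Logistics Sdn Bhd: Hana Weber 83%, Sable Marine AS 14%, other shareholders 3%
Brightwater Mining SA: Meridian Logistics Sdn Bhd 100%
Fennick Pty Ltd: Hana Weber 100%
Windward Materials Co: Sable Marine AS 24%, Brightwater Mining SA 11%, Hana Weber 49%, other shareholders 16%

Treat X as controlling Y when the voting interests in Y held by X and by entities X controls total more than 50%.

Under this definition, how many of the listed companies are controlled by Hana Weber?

6

Hana holds 100% of Sable, so Hana controls Sable.
Hana holds 100% of Vireo, so Hana controls Vireo.
Hana and Sable together hold 83% + 14% = 97% of Meridian, so Hana controls Meridian.
Meridian holds 100% of Brightwater, so Hana controls Brightwater.
Hana holds 100% of Fennick, so Hana controls Fennick.
Sable and Brightwater and Hana together hold 24% + 11% + 49% = 84% of Windward, so Hana controls Windward.
Hana controls 6 companies.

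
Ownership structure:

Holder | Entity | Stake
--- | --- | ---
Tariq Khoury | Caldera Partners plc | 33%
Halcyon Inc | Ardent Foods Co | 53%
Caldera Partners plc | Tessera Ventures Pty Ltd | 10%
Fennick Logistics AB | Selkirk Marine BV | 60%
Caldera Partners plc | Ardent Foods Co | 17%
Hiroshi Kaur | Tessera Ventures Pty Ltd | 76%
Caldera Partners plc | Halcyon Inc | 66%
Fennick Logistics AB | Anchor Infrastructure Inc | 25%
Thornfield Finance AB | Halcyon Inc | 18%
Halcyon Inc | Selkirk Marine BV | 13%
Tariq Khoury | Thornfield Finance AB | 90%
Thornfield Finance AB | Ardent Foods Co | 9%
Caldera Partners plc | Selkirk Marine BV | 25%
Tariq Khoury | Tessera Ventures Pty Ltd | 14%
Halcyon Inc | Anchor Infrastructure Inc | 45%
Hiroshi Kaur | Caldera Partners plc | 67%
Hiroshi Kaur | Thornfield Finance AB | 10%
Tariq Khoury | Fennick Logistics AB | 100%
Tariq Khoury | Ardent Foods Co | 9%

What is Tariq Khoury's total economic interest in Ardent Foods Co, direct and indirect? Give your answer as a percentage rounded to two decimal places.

Tariq reaches Ardent along 5 paths.
Via Thornfield: 90% × 9% = 8.1%.
Via Caldera: 33% × 17% = 5.61%.
Via Thornfield → Halcyon: 90% × 18% × 53% = 8.586%.
Via Caldera → Halcyon: 33% × 66% × 53% = 11.5434%.
Direct stake: 9% = 9%.
Total: 8.1% + 5.61% + 8.586% + 11.5434% + 9% = 42.8394%.
Rounded: 42.84%.

42.84%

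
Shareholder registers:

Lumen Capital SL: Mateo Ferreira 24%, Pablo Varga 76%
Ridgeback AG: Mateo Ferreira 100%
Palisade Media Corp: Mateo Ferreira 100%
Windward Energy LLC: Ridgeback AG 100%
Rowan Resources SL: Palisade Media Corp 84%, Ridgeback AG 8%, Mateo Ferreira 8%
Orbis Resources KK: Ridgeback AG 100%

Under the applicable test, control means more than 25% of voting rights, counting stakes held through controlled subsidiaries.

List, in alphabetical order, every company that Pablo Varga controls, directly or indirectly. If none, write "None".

Lumen Capital SL

Pablo holds 76% of Lumen, so Pablo controls Lumen.
No other company's threshold is met.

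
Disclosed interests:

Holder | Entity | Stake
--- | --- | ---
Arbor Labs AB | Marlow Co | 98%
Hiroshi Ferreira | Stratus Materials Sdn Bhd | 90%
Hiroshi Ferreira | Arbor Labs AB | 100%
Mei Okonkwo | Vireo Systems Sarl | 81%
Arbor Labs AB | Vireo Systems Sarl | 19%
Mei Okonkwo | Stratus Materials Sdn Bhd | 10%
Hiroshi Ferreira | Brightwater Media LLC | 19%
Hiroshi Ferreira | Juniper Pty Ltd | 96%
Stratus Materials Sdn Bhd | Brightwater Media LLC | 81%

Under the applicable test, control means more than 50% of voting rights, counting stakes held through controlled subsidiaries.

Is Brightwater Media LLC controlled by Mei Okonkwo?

No

Mei holds 81% of Vireo, so Mei controls Vireo.
Neither Mei nor any entity Mei controls holds any voting interest in Brightwater.
So Mei does not control Brightwater.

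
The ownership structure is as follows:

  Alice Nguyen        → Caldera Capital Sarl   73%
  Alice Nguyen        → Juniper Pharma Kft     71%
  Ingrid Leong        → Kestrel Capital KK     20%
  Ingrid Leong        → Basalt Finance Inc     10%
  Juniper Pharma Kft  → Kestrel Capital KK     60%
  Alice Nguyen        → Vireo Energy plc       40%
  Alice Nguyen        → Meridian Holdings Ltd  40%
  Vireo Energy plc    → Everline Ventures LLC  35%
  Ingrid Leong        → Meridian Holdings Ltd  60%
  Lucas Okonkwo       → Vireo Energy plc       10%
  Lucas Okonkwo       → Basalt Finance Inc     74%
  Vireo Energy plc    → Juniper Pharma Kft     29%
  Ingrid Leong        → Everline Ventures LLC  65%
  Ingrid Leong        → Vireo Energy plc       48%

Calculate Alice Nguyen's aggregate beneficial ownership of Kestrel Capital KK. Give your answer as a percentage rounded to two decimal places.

49.56%

Alice reaches Kestrel along 2 paths.
Via Juniper: 71% × 60% = 42.6%.
Via Vireo → Juniper: 40% × 29% × 60% = 6.96%.
Total: 42.6% + 6.96% = 49.56%.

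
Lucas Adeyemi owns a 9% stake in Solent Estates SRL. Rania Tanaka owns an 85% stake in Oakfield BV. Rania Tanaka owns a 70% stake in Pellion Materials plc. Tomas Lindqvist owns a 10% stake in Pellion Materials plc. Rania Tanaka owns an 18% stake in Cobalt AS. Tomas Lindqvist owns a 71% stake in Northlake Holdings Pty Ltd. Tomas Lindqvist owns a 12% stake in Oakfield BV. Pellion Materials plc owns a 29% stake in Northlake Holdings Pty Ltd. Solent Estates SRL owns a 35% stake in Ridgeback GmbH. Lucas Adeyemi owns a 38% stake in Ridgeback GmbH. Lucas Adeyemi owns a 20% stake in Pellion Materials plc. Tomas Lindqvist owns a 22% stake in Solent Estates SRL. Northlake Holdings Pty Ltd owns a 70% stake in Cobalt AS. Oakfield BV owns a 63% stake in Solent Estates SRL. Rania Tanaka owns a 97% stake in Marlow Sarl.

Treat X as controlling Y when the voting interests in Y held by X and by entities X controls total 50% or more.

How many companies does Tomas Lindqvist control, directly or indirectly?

Tomas holds 71% of Northlake, so Tomas controls Northlake.
Northlake holds 70% of Cobalt, so Tomas controls Cobalt.
No other company's threshold is met.
Tomas controls 2 companies.

2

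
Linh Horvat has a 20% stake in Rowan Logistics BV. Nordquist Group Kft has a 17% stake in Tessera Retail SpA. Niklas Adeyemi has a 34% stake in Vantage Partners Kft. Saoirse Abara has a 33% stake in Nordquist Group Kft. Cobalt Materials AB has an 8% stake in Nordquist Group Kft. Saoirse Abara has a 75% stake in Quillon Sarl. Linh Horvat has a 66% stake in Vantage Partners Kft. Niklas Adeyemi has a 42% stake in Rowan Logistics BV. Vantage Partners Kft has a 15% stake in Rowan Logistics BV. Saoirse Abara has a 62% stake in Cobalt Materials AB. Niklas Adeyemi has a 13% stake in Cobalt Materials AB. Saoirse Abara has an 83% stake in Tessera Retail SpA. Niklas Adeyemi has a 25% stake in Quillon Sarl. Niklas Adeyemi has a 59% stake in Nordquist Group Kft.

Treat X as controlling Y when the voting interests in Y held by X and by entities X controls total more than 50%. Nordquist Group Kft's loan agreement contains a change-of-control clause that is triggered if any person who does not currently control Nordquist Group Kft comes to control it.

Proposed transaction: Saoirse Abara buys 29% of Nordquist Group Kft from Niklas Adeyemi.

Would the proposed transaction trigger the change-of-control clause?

The purchase adds only to Saoirse's holdings (Niklas's stake shrinks), so Saoirse is the only person who could newly come to control Nordquist.
Saoirse holds 75% of Quillon, so Saoirse controls Quillon.
Saoirse holds 62% of Cobalt, so Saoirse controls Cobalt.
Saoirse holds 83% of Tessera, so Saoirse controls Tessera.
In Nordquist, Saoirse's side holds only 33% + 8% = 41%, not > 50%.
So before the transaction, Saoirse does not control Nordquist.
After the purchase, Saoirse's direct stake in Nordquist rises to 33% + 29% = 62%, and Niklas's stake falls to 30%.
Saoirse and Cobalt together hold 62% + 8% = 70% of Nordquist, so Saoirse controls Nordquist.
Saoirse did not control Nordquist before and does after, so the clause is triggered.

Yes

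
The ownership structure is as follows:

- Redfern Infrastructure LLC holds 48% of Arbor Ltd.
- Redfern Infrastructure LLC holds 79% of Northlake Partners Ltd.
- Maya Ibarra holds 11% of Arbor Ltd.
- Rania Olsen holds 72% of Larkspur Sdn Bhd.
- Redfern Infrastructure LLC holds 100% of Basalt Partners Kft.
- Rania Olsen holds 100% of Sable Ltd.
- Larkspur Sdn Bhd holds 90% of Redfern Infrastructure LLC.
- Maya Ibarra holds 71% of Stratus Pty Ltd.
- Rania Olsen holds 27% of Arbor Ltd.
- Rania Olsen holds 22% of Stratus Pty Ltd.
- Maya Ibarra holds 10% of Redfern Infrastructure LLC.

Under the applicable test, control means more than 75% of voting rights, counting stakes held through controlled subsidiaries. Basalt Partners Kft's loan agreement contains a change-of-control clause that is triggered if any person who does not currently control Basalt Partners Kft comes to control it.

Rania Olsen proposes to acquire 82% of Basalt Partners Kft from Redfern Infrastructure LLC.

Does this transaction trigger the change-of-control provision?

The purchase adds only to Rania's holdings (Redfern's stake shrinks), so Rania is the only person who could newly come to control Basalt.
Rania holds 100% of Sable, so Rania controls Sable.
Neither Rania nor any entity Rania controls holds any voting interest in Basalt.
So before the transaction, Rania does not control Basalt.
After the purchase, Rania holds 82% of Basalt directly, and Redfern's stake falls to 18%.
Rania holds 82% of Basalt, so Rania controls Basalt.
Rania did not control Basalt before and does after, so the clause is triggered.

Yes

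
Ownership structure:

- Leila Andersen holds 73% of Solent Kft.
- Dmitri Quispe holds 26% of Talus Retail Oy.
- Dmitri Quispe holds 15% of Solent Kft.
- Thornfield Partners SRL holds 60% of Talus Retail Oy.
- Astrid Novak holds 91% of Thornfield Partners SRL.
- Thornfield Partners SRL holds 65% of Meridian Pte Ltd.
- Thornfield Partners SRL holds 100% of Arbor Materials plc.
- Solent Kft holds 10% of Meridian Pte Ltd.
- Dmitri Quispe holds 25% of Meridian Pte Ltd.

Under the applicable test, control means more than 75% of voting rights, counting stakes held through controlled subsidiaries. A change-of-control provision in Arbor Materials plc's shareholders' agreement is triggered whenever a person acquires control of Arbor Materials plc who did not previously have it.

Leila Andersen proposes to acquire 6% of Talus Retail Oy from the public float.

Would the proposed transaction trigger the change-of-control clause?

No

The purchase changes only Leila's holdings, so Leila is the only person who could newly come to control Arbor.
Leila's largest direct stake is 73% in Solent, which does not meet the threshold, so Leila controls no company.
Neither Leila nor any entity Leila controls holds any voting interest in Arbor.
So before the transaction, Leila does not control Arbor.
After the purchase, Leila holds 6% of Talus directly.
Leila's side now holds 6% of Talus, not > 75%, so Leila still does not control Talus.
After the transaction, neither Leila nor any entity Leila controls holds a voting interest in Arbor, so Leila still does not control it.
No new person acquires control, so the clause is not triggered.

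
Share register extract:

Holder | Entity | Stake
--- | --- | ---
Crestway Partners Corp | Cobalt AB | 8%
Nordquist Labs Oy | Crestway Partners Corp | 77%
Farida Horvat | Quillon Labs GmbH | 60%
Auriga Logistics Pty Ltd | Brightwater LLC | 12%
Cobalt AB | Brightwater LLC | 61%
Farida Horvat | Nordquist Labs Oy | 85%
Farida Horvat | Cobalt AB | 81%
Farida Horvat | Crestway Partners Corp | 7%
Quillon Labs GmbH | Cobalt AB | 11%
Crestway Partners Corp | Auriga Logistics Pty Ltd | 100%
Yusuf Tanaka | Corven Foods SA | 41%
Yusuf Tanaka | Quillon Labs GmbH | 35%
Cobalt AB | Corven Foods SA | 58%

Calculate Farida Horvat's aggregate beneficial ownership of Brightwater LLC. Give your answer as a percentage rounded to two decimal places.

65.67%

Farida reaches Brightwater along 6 paths.
Via Crestway → Auriga: 7% × 100% × 12% = 0.84%.
Via Nordquist → Crestway → Auriga: 85% × 77% × 100% × 12% = 7.854%.
Via Crestway → Cobalt: 7% × 8% × 61% = 0.3416%.
Via Nordquist → Crestway → Cobalt: 85% × 77% × 8% × 61% = 3.19396%.
Via Quillon → Cobalt: 60% × 11% × 61% = 4.026%.
Via Cobalt: 81% × 61% = 49.41%.
Total: 0.84% + 7.854% + 0.3416% + 3.19396% + 4.026% + 49.41% = 65.66556%.
Rounded: 65.67%.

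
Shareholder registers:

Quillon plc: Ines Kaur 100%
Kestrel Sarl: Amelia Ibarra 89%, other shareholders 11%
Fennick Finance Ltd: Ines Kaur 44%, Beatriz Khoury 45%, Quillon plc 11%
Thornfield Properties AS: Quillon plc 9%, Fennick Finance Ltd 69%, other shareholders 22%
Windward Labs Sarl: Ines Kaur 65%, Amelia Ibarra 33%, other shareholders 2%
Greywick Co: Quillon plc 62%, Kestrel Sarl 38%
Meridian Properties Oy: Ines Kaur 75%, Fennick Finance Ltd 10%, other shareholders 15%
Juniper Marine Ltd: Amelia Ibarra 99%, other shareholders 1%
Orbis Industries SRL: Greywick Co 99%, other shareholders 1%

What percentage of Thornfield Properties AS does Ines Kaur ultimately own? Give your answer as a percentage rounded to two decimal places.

46.95%

Ines reaches Thornfield along 3 paths.
Via Quillon: 100% × 9% = 9%.
Via Fennick: 44% × 69% = 30.36%.
Via Quillon → Fennick: 100% × 11% × 69% = 7.59%.
Total: 9% + 30.36% + 7.59% = 46.95%.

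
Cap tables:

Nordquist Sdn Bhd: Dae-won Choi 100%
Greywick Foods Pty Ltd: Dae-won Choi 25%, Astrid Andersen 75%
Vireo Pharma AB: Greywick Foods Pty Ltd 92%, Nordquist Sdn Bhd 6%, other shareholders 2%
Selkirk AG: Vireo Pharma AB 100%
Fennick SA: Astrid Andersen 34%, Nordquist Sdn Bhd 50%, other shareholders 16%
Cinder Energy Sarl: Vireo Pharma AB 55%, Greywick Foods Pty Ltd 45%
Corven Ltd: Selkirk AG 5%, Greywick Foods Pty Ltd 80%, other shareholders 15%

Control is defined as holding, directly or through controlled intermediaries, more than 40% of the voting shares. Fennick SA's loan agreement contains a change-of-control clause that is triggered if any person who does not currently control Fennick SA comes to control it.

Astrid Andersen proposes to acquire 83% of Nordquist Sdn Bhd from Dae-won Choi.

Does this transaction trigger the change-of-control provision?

The purchase adds only to Astrid's holdings (Dae-won's stake shrinks), so Astrid is the only person who could newly come to control Fennick.
Astrid holds 75% of Greywick, so Astrid controls Greywick.
Greywick holds 92% of Vireo, so Astrid controls Vireo.
Vireo holds 100% of Selkirk, so Astrid controls Selkirk.
Vireo and Greywick together hold 55% + 45% = 100% of Cinder, so Astrid controls Cinder.
Selkirk and Greywick together hold 5% + 80% = 85% of Corven, so Astrid controls Corven.
In Fennick, Astrid's side holds only 34%, not > 40%.
So before the transaction, Astrid does not control Fennick.
After the purchase, Astrid holds 83% of Nordquist directly, and Dae-won's stake falls to 17%.
Astrid holds 83% of Nordquist, so Astrid controls Nordquist.
Astrid and Nordquist together hold 34% + 50% = 84% of Fennick, so Astrid controls Fennick.
Astrid did not control Fennick before and does after, so the clause is triggered.

Yes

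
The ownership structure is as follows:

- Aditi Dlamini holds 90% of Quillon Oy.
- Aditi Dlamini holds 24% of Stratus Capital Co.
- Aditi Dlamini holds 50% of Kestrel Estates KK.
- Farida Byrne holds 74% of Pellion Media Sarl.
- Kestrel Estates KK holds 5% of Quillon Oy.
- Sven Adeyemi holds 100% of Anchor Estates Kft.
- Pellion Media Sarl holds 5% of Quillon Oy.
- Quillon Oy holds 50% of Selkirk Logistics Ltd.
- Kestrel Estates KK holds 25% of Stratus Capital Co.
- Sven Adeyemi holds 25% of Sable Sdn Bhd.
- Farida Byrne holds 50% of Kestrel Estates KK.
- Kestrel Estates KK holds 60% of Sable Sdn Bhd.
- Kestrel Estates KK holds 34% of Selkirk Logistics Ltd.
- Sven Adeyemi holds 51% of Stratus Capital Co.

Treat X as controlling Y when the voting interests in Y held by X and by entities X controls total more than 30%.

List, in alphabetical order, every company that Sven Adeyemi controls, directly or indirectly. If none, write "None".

Sven holds 51% of Stratus, so Sven controls Stratus.
Sven holds 100% of Anchor, so Sven controls Anchor.
No other company's threshold is met.

Anchor Estates Kft, Stratus Capital Co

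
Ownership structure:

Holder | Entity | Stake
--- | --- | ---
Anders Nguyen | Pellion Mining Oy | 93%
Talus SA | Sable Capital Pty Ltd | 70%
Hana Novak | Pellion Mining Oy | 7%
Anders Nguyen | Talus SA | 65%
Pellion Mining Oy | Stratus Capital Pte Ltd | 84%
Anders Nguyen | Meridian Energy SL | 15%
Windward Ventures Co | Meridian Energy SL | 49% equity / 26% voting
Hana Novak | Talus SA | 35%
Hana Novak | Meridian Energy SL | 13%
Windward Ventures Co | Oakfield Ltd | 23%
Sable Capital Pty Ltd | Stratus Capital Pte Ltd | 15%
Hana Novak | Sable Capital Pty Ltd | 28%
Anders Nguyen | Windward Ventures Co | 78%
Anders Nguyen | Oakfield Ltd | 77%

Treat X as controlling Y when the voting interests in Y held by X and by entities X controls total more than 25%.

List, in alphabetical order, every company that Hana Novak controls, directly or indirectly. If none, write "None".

Hana holds 35% of Talus, so Hana controls Talus.
Hana and Talus together hold 28% + 70% = 98% of Sable, so Hana controls Sable.
No other company's threshold is met.

Sable Capital Pty Ltd, Talus SA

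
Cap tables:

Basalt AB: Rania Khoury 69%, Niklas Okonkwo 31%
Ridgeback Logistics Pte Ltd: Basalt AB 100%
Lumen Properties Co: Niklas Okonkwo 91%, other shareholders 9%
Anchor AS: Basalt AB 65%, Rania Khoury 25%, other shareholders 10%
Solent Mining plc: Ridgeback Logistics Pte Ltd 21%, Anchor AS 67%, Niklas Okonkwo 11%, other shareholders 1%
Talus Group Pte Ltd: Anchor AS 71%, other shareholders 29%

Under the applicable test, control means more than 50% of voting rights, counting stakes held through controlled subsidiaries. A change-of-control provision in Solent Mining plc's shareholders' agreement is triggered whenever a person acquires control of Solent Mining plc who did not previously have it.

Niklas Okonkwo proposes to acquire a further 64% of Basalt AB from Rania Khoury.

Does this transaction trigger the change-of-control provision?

Yes

The purchase adds only to Niklas's holdings (Rania's stake shrinks), so Niklas is the only person who could newly come to control Solent.
Niklas holds 91% of Lumen, so Niklas controls Lumen.
In Solent, Niklas's side holds only 11%, not > 50%.
So before the transaction, Niklas does not control Solent.
After the purchase, Niklas's direct stake in Basalt rises to 31% + 64% = 95%, and Rania's stake falls to 5%.
Niklas holds 95% of Basalt, so Niklas controls Basalt.
Basalt holds 65% of Anchor, so Niklas controls Anchor.
Basalt holds 100% of Ridgeback, so Niklas controls Ridgeback.
Ridgeback and Anchor and Niklas together hold 21% + 67% + 11% = 99% of Solent, so Niklas controls Solent.
Niklas did not control Solent before and does after, so the clause is triggered.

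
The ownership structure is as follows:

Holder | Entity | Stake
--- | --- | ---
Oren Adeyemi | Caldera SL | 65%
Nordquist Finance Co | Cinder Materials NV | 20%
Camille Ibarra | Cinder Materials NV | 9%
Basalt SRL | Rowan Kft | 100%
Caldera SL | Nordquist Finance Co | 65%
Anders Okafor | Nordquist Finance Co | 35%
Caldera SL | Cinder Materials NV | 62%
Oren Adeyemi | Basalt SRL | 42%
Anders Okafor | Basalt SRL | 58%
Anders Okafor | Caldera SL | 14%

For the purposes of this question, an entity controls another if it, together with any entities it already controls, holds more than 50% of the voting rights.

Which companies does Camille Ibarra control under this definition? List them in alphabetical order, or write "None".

Camille's largest direct stake is 9% in Cinder, which does not meet the threshold.

None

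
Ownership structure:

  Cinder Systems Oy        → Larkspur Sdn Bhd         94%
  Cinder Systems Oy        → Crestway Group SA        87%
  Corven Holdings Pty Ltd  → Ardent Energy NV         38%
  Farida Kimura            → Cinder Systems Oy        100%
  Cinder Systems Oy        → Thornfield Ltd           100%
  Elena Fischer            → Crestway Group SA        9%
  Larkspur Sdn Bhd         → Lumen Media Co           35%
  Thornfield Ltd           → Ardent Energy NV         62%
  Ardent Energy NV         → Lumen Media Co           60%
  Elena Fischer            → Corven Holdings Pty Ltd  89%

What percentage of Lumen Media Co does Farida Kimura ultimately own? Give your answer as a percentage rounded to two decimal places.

Farida reaches Lumen along 2 paths.
Via Cinder → Thornfield → Ardent: 100% × 100% × 62% × 60% = 37.2%.
Via Cinder → Larkspur: 100% × 94% × 35% = 32.9%.
Total: 37.2% + 32.9% = 70.1%.
Rounded: 70.10%.

70.10%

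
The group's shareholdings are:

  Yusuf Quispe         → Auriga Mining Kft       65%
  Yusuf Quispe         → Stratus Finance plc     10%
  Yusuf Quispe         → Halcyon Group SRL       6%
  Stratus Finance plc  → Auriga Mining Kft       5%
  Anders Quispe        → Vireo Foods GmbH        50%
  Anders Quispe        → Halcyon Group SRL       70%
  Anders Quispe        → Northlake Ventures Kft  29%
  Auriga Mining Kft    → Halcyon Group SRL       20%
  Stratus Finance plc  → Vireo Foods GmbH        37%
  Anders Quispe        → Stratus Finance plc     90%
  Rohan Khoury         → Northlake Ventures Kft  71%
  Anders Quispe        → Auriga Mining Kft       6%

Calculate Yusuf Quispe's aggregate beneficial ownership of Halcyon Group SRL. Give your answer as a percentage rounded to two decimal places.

Yusuf reaches Halcyon along 3 paths.
Via Stratus → Auriga: 10% × 5% × 20% = 0.1%.
Via Auriga: 65% × 20% = 13%.
Direct stake: 6% = 6%.
Total: 0.1% + 13% + 6% = 19.1%.
Rounded: 19.10%.

19.10%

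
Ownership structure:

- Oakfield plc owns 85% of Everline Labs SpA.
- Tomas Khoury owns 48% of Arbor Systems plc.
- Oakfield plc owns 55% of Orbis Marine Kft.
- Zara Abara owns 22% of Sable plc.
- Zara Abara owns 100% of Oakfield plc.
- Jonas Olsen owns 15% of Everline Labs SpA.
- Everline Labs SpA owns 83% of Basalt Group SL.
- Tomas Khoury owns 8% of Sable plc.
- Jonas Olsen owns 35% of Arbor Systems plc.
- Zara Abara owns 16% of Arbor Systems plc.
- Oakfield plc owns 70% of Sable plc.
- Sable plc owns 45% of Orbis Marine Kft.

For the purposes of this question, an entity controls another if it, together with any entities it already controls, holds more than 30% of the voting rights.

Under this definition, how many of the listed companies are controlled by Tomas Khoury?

Tomas holds 48% of Arbor, so Tomas controls Arbor.
No other company's threshold is met.
Tomas controls 1 company.

1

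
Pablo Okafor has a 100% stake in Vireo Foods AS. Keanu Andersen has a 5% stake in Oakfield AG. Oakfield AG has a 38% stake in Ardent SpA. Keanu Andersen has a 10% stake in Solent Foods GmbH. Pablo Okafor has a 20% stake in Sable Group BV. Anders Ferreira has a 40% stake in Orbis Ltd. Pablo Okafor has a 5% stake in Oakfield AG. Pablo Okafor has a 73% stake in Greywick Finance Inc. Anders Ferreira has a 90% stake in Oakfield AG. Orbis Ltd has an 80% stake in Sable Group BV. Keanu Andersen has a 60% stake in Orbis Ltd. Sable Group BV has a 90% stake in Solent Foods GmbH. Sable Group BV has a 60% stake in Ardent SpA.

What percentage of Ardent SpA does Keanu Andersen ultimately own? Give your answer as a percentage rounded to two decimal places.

30.70%

Keanu reaches Ardent along 2 paths.
Via Oakfield: 5% × 38% = 1.9%.
Via Orbis → Sable: 60% × 80% × 60% = 28.8%.
Total: 1.9% + 28.8% = 30.7%.
Rounded: 30.70%.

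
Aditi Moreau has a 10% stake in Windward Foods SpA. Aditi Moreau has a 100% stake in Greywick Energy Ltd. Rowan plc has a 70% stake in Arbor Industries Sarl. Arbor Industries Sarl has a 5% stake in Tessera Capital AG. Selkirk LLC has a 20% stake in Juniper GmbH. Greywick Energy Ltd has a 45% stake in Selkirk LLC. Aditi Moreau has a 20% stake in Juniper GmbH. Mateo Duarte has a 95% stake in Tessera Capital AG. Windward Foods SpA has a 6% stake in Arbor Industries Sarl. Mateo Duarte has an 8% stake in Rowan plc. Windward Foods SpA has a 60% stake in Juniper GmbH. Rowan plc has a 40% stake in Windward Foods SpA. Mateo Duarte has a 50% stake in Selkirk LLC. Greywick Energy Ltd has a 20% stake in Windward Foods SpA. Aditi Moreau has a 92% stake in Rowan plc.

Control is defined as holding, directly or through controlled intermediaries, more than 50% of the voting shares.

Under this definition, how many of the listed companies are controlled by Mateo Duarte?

Mateo holds 95% of Tessera, so Mateo controls Tessera.
No other company's threshold is met.
Mateo controls 1 company.

1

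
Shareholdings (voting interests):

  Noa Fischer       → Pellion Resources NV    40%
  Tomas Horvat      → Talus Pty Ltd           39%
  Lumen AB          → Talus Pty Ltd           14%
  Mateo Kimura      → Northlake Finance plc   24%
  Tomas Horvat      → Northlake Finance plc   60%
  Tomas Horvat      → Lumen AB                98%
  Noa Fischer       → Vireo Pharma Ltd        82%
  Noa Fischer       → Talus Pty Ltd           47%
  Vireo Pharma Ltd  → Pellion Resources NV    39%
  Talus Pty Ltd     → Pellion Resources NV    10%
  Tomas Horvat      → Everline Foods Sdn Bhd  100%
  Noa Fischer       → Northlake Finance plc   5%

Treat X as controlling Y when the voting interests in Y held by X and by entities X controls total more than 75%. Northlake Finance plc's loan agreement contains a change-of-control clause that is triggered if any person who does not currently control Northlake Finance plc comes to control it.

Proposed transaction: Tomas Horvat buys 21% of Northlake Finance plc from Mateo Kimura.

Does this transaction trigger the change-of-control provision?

Yes

The purchase adds only to Tomas's holdings (Mateo's stake shrinks), so Tomas is the only person who could newly come to control Northlake.
Tomas holds 98% of Lumen, so Tomas controls Lumen.
Tomas holds 100% of Everline, so Tomas controls Everline.
In Northlake, Tomas's side holds only 60%, not > 75%.
So before the transaction, Tomas does not control Northlake.
After the purchase, Tomas's direct stake in Northlake rises to 60% + 21% = 81%, and Mateo's stake falls to 3%.
Tomas holds 81% of Northlake, so Tomas controls Northlake.
Tomas did not control Northlake before and does after, so the clause is triggered.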